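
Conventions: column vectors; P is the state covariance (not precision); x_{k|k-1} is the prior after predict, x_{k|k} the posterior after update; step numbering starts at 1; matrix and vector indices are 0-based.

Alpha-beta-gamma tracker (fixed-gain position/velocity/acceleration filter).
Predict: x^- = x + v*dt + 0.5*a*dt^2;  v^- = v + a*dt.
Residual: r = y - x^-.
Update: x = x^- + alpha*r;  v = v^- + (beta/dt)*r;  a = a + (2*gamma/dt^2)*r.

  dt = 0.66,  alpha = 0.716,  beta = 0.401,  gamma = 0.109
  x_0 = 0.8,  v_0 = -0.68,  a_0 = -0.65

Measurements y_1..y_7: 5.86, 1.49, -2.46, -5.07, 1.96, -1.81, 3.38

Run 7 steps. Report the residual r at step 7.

step 1: x_pred=0.2096  r=5.6504  x^+=4.2553  v^+=2.3240  a^+=2.1778
step 2: x_pred=6.2635  r=-4.7735  x^+=2.8457  v^+=0.8611  a^+=-0.2111
step 3: x_pred=3.3680  r=-5.8280  x^+=-0.8048  v^+=-2.8192  a^+=-3.1278
step 4: x_pred=-3.3468  r=-1.7232  x^+=-4.5806  v^+=-5.9306  a^+=-3.9902
step 5: x_pred=-9.3639  r=11.3239  x^+=-1.2560  v^+=-1.6840  a^+=1.6769
step 6: x_pred=-2.0022  r=0.1922  x^+=-1.8646  v^+=-0.4605  a^+=1.7731
step 7: x_pred=-1.7823  r=5.1623  x^+=1.9139  v^+=3.8462  a^+=4.3566

resid = 5.1623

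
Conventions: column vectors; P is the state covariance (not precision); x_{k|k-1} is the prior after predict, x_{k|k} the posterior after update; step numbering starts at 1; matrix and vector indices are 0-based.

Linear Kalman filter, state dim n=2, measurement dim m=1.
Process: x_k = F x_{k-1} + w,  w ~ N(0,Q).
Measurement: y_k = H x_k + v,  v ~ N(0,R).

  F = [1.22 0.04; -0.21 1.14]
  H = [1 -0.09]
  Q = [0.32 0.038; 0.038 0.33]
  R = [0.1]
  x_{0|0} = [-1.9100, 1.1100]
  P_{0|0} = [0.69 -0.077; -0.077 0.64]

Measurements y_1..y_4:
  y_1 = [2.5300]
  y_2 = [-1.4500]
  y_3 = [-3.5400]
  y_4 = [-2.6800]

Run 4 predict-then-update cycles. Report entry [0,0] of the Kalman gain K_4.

step 1: x^-=[-2.2858, 1.6665]  P^-=[1.3405 -0.2160; -0.2160 1.2290]  S=[1.4893]  K=[0.9131; -0.2193]  nu=[4.9658]  x^+=[2.2485, 0.5774]  P^+=[0.0987 0.0822; 0.0822 1.1574]
step 2: x^-=[2.7663, 0.1860]  P^-=[0.4768 0.1792; 0.1792 1.7991]  S=[0.5591]  K=[0.8239; 0.0308]  nu=[-4.1996]  x^+=[-0.6938, 0.0565]  P^+=[0.0972 0.1650; 0.1650 1.7986]
step 3: x^-=[-0.8442, 0.2101]  P^-=[0.4837 0.3231; 0.3231 2.5928]  S=[0.5465]  K=[0.8318; 0.1643]  nu=[-2.6769]  x^+=[-3.0709, -0.2297]  P^+=[0.1055 0.2485; 0.2485 2.5780]
step 4: x^-=[-3.7557, 0.3830]  P^-=[0.5055 0.4720; 0.4720 3.5661]  S=[0.5494]  K=[0.8427; 0.2749]  nu=[1.1101]  x^+=[-2.8201, 0.6882]  P^+=[0.1153 0.3447; 0.3447 3.5246]

K[0,0] = 0.8427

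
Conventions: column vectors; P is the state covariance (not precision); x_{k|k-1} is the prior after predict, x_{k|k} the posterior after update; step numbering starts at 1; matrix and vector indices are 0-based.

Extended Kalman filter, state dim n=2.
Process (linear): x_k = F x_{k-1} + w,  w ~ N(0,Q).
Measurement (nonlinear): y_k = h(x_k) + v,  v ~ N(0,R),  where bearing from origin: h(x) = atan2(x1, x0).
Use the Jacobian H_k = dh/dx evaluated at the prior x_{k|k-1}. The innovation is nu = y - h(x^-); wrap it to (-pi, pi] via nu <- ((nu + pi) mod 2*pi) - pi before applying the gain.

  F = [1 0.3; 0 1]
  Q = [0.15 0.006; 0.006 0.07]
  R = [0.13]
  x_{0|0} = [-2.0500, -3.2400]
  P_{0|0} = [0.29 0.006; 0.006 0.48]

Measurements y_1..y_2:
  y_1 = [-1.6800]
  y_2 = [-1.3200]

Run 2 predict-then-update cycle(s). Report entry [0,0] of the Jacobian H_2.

step 1: x^-=[-3.0220, -3.2400]  P^-=[0.4868 0.1560; 0.1560 0.5500]  H_jac=[0.1651 -0.1539]  S=[0.1484]  K=[0.3797; -0.3971]  nu=[0.6414]  x^+=[-2.7785, -3.4947]  P^+=[0.4654 0.1784; 0.1784 0.5266]
step 2: x^-=[-3.8269, -3.4947]  P^-=[0.7698 0.3424; 0.3424 0.5966]  H_jac=[0.1301 -0.1425]  S=[0.1425]  K=[0.3607; -0.2840]  nu=[1.0815]  x^+=[-3.4367, -3.8019]  P^+=[0.7513 0.3569; 0.3569 0.5851]

H_jac[0,0] = 0.1301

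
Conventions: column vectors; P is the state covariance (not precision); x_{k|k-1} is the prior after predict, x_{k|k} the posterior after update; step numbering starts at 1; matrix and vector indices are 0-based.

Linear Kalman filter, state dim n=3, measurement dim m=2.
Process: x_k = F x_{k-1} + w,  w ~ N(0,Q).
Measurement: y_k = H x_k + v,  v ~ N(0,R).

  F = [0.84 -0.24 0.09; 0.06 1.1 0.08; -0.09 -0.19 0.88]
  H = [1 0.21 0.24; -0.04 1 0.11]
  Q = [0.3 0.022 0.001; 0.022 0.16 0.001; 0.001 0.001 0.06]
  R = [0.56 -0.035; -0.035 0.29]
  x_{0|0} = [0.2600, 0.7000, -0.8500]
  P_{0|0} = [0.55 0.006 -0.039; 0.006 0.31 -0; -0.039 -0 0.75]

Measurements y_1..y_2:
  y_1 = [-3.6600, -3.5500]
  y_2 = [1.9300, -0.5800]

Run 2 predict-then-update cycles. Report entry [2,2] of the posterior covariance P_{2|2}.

step 1: x^-=[-0.0261, 0.7176, -0.9044]  P^-=[0.7037 -0.0241 0.0036; -0.0241 0.5423 -0.0164; 0.0036 -0.0164 0.6628]  S=[1.3158 0.0404; 0.0404 0.8397]  K=[0.5343 -0.0874; 0.0455 0.6426; 0.1191 0.0614]  nu=[-3.5675, -4.1692]  x^+=[-1.5678, -2.1239, -1.5854]  P^+=[0.3254 -0.0226 -0.0765; -0.0226 0.1904 -0.0599; -0.0765 -0.0599 0.6404]
step 2: x^-=[-0.9499, -2.5572, -0.8505]  P^-=[0.5459 -0.0382 -0.0034; -0.0382 0.3814 -0.0535; -0.0034 -0.0535 0.5968]  S=[1.1340 -0.0133; -0.0133 0.6709]  K=[0.4726 -0.0807; 0.0322 0.5627; 0.1137 0.0205]  nu=[3.6210, 2.0328]  x^+=[0.5976, -1.2966, -0.3972]  P^+=[0.2872 -0.0215 -0.0632; -0.0215 0.1683 -0.0646; -0.0632 -0.0646 0.5819]

P_post[2,2] = 0.5819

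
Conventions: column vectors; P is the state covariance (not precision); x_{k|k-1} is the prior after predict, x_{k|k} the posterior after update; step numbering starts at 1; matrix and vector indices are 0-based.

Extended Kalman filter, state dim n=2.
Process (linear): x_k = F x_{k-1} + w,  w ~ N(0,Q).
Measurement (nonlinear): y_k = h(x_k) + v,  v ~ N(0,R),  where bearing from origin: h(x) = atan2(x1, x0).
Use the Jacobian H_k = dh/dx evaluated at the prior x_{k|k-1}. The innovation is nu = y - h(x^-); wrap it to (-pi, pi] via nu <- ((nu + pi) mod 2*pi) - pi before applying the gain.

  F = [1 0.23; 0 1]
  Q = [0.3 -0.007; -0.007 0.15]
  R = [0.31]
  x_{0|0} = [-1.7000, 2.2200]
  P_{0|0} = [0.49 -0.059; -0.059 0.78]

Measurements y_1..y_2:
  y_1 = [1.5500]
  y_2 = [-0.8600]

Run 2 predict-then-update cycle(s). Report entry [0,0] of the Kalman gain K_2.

K[0,0] = -0.8156

step 1: x^-=[-1.1894, 2.2200]  P^-=[0.8041 0.1134; 0.1134 0.9300]  H_jac=[-0.3500 -0.1875]  S=[0.4561]  K=[-0.6637; -0.4694]  nu=[-0.5126]  x^+=[-0.8492, 2.4606]  P^+=[0.6032 -0.0287; -0.0287 0.8295]
step 2: x^-=[-0.2832, 2.4606]  P^-=[0.9339 0.1551; 0.1551 0.9795]  H_jac=[-0.4011 -0.0462]  S=[0.4681]  K=[-0.8156; -0.2295]  nu=[-2.5454]  x^+=[1.7927, 3.0448]  P^+=[0.6226 0.0675; 0.0675 0.9549]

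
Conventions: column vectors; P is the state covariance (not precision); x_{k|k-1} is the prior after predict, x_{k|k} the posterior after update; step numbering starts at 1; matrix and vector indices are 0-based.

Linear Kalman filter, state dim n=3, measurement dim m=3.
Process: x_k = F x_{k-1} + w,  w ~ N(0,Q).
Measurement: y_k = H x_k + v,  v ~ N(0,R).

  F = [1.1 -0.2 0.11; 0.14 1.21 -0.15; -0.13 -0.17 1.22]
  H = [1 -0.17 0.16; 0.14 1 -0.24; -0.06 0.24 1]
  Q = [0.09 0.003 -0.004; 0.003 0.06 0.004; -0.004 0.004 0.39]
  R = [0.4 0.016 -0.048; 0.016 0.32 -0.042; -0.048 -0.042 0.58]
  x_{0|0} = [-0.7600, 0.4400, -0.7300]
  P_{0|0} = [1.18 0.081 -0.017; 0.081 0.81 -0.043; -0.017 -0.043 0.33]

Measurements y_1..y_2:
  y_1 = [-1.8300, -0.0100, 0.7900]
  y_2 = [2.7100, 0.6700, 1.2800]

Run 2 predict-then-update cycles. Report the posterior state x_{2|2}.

x_post = [0.5687, 0.3388, 1.0127]

step 1: x^-=[-1.0043, 0.5355, -0.8666]  P^-=[1.5163 0.0843 -0.1252; 0.0843 1.3202 -0.3270; -0.1252 -0.3270 0.9513]  S=[1.9279 0.0112 -0.1005; 0.0112 1.9137 -0.2959; -0.1005 -0.2959 1.4685]  K=[0.7652 0.1586 -0.0491; -0.0971 0.7586 0.1359; 0.0734 -0.2129 0.5616]  nu=[-0.5960, -0.6129, 1.4678]  x^+=[-1.6297, 0.3279, 0.0445]  P^+=[0.3209 0.0071 -0.0543; 0.0071 0.2335 -0.0040; -0.0543 -0.0040 0.3289]
step 2: x^-=[-1.8533, 0.1619, 0.2105]  P^-=[0.4755 0.0072 -0.0700; 0.0072 0.4218 -0.1277; -0.0700 -0.1277 0.9109]  S=[0.8931 -0.0275 0.0013; -0.0275 0.8716 -0.2947; 0.0013 -0.2947 1.4638]  K=[0.5218 0.1050 -0.0455; -0.0783 0.5489 0.0922; 0.1017 -0.2158 0.5607]  nu=[4.5572, 0.8181, 0.9195]  x^+=[0.5687, 0.3388, 1.0127]  P^+=[0.2200 0.0027 -0.0433; 0.0027 0.1687 -0.0061; -0.0433 -0.0061 0.3282]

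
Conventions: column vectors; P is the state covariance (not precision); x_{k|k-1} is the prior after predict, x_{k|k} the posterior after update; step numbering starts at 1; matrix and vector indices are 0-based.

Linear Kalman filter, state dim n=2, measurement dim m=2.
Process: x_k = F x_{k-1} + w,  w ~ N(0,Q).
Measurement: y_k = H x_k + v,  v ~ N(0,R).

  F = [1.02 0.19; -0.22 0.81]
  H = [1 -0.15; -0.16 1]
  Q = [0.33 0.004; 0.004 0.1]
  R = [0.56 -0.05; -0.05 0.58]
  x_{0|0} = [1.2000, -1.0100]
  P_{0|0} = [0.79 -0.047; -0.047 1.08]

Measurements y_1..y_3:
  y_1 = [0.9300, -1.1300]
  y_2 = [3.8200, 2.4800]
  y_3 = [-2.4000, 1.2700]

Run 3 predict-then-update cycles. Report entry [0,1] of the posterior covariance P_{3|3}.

P_post[0,1] = 0.0165

step 1: x^-=[1.0321, -1.0821]  P^-=[1.1727 -0.0439; -0.0439 0.8636]  S=[1.7653 -0.4122; -0.4122 1.4877]  K=[0.6754 0.0315; 0.0410 0.5966]  nu=[-0.2644, 0.1172]  x^+=[0.8572, -1.0230]  P^+=[0.3835 0.0458; 0.0458 0.3513]
step 2: x^-=[0.6800, -1.0172]  P^-=[0.7595 0.0080; 0.0080 0.3327]  S=[1.3246 -0.2133; -0.2133 0.9296]  K=[0.5740 0.0095; 0.0267 0.3627]  nu=[2.9874, 3.6060]  x^+=[2.4292, 0.3704]  P^+=[0.3253 0.0289; 0.0289 0.2136]
step 3: x^-=[2.5481, -0.2344]  P^-=[0.6873 -0.0135; -0.0135 0.2456]  S=[1.2569 -0.2106; -0.2106 0.8475]  K=[0.5468 -0.0098; 0.0093 0.2947]  nu=[-4.9833, 1.9121]  x^+=[-0.1955, 0.2825]  P^+=[0.3092 0.0165; 0.0165 0.1731]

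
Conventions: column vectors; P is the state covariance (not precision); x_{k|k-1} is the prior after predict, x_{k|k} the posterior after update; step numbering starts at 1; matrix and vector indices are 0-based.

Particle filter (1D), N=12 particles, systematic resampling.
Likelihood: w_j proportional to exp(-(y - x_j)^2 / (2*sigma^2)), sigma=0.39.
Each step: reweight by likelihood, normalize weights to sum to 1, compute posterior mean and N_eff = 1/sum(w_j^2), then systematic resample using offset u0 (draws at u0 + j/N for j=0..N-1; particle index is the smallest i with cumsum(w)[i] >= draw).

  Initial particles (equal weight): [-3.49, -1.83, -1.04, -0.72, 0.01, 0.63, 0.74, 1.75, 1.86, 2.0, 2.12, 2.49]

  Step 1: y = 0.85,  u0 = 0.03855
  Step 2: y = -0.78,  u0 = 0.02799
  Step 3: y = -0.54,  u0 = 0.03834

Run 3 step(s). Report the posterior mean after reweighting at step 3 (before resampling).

step 1: w=[0.0000, 0.0000, 0.0000, 0.0001, 0.0483, 0.4191, 0.4722, 0.0343, 0.0172, 0.0064, 0.0024, 0.0001]  mean=0.7238  Neff=2.4852  idx=[4, 5, 5, 5, 5, 5, 6, 6, 6, 6, 6, 7]
step 2: w=[0.9294, 0.0105, 0.0105, 0.0105, 0.0105, 0.0105, 0.0036, 0.0036, 0.0036, 0.0036, 0.0036, 0.0000]  mean=0.0558  Neff=1.1570  idx=[0, 0, 0, 0, 0, 0, 0, 0, 0, 0, 0, 2]
step 3: w=[0.0907, 0.0907, 0.0907, 0.0907, 0.0907, 0.0907, 0.0907, 0.0907, 0.0907, 0.0907, 0.0907, 0.0027]  mean=0.0117  Neff=11.0592  idx=[0, 1, 2, 3, 4, 5, 5, 6, 7, 8, 9, 10]

post_mean = 0.0117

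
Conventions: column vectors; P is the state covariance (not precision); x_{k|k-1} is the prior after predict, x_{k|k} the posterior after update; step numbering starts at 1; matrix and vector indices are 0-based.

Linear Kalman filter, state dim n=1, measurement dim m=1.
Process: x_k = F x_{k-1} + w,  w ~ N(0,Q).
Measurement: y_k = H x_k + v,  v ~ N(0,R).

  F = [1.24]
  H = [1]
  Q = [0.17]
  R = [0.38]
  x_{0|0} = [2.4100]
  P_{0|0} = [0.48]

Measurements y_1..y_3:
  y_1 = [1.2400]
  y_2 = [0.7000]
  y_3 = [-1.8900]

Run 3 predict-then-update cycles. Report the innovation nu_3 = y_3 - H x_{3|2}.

step 1: x^-=[2.9884]  P^-=[0.9080]  S=[1.2880]  K=[0.7050]  nu=[-1.7484]  x^+=[1.7558]  P^+=[0.2679]
step 2: x^-=[2.1772]  P^-=[0.5819]  S=[0.9619]  K=[0.6050]  nu=[-1.4772]  x^+=[1.2836]  P^+=[0.2299]
step 3: x^-=[1.5916]  P^-=[0.5235]  S=[0.9035]  K=[0.5794]  nu=[-3.4816]  x^+=[-0.4256]  P^+=[0.2202]

innov = [-3.4816]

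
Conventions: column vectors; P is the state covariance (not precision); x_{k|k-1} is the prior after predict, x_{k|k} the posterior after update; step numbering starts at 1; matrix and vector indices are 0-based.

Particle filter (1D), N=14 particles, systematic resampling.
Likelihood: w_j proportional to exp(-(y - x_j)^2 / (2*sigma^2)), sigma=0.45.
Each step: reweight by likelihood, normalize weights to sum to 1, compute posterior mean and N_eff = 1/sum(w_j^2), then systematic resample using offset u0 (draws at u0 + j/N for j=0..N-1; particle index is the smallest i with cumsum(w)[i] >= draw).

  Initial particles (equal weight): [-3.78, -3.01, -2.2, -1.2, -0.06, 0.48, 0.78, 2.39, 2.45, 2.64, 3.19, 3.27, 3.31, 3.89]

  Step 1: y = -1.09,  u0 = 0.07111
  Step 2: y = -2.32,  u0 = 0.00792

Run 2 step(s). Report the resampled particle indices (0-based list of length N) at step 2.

step 1: w=[0.0000, 0.0001, 0.0436, 0.8874, 0.0666, 0.0021, 0.0002, 0.0000, 0.0000, 0.0000, 0.0000, 0.0000, 0.0000, 0.0000]  mean=-1.1641  Neff=1.2597  idx=[3, 3, 3, 3, 3, 3, 3, 3, 3, 3, 3, 3, 3, 5]
step 2: w=[0.0769, 0.0769, 0.0769, 0.0769, 0.0769, 0.0769, 0.0769, 0.0769, 0.0769, 0.0769, 0.0769, 0.0769, 0.0769, 0.0000]  mean=-1.2000  Neff=13.0000  idx=[0, 1, 1, 2, 3, 4, 5, 6, 7, 8, 9, 10, 11, 12]

resampled_idx = [0, 1, 1, 2, 3, 4, 5, 6, 7, 8, 9, 10, 11, 12]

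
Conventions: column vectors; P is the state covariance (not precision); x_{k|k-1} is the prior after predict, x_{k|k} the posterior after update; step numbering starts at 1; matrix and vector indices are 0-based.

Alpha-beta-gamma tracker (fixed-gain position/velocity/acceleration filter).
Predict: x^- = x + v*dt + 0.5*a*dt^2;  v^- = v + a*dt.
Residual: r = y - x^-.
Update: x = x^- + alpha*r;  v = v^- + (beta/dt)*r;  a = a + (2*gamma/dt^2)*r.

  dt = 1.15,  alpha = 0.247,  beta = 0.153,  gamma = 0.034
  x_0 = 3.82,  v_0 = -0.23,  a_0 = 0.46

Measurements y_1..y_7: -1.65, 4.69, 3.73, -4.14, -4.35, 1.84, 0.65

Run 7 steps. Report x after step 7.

step 1: x_pred=3.8597  r=-5.5097  x^+=2.4988  v^+=-0.4340  a^+=0.1767
step 2: x_pred=2.1165  r=2.5735  x^+=2.7522  v^+=0.1116  a^+=0.3090
step 3: x_pred=3.0848  r=0.6452  x^+=3.2442  v^+=0.5528  a^+=0.3422
step 4: x_pred=4.1062  r=-8.2462  x^+=2.0694  v^+=-0.1508  a^+=-0.0818
step 5: x_pred=1.8419  r=-6.1919  x^+=0.3125  v^+=-1.0686  a^+=-0.4002
step 6: x_pred=-1.1810  r=3.0210  x^+=-0.4348  v^+=-1.1269  a^+=-0.2448
step 7: x_pred=-1.8927  r=2.5427  x^+=-1.2646  v^+=-1.0702  a^+=-0.1141

x_post = -1.2646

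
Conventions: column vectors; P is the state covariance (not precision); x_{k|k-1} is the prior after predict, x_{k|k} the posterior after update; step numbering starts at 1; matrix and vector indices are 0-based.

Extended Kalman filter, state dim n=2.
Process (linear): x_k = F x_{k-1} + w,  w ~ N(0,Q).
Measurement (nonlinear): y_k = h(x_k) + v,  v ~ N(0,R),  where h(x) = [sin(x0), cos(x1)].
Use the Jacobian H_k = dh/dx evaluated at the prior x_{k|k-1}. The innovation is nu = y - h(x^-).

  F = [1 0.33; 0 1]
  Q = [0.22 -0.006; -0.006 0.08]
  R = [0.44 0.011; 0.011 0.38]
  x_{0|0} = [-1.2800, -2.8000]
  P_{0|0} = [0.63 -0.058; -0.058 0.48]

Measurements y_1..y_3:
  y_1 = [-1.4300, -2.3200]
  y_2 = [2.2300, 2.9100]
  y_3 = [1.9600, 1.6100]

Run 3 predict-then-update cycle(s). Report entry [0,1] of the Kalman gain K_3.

step 1: x^-=[-2.2040, -2.8000]  P^-=[0.8640 0.0944; 0.0944 0.5600]  H_jac=[-0.5917 0.0000; 0.0000 0.3350]  S=[0.7425 -0.0077; -0.0077 0.4428]  K=[-0.6879 0.0594; -0.0708 0.4224]  nu=[-0.6239, -1.3778]  x^+=[-1.8567, -3.3377]  P^+=[0.5104 0.0448; 0.0448 0.4768]
step 2: x^-=[-2.9582, -3.3377]  P^-=[0.8119 0.1962; 0.1962 0.5568]  H_jac=[-0.9832 0.0000; 0.0000 -0.1949]  S=[1.2249 0.0486; 0.0486 0.4012]  K=[-0.6511 -0.0164; -0.1474 -0.2527]  nu=[2.4124, 3.8908]  x^+=[-4.5928, -4.6765]  P^+=[0.2915 0.0688; 0.0688 0.5009]
step 3: x^-=[-6.1360, -4.6765]  P^-=[0.6115 0.2281; 0.2281 0.5809]  H_jac=[0.9892 0.0000; 0.0000 -0.9994]  S=[1.0384 -0.2145; -0.2145 0.9602]  K=[0.5593 -0.1125; 0.0969 -0.5830]  nu=[1.8134, 1.6459]  x^+=[-5.3069, -5.4604]  P^+=[0.2475 0.0366; 0.0366 0.2206]

K[0,1] = -0.1125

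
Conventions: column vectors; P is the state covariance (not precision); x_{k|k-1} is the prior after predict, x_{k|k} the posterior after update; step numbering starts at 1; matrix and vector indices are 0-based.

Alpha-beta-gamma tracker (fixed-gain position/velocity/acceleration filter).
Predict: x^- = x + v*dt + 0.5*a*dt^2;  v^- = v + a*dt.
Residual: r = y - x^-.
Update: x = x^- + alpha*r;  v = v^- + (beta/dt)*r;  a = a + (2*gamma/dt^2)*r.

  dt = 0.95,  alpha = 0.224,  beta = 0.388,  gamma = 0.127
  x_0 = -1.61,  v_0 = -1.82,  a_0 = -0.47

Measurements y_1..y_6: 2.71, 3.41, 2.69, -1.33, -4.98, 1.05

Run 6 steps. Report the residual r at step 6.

resid = 0.8840

step 1: x_pred=-3.5511  r=6.2611  x^+=-2.1486  v^+=0.2907  a^+=1.2921
step 2: x_pred=-1.2894  r=4.6994  x^+=-0.2367  v^+=3.4375  a^+=2.6147
step 3: x_pred=4.2088  r=-1.5188  x^+=3.8686  v^+=5.3012  a^+=2.1873
step 4: x_pred=9.8917  r=-11.2217  x^+=7.3781  v^+=2.7959  a^+=-0.9710
step 5: x_pred=9.5960  r=-14.5760  x^+=6.3310  v^+=-4.0797  a^+=-5.0733
step 6: x_pred=0.1660  r=0.8840  x^+=0.3640  v^+=-8.5382  a^+=-4.8245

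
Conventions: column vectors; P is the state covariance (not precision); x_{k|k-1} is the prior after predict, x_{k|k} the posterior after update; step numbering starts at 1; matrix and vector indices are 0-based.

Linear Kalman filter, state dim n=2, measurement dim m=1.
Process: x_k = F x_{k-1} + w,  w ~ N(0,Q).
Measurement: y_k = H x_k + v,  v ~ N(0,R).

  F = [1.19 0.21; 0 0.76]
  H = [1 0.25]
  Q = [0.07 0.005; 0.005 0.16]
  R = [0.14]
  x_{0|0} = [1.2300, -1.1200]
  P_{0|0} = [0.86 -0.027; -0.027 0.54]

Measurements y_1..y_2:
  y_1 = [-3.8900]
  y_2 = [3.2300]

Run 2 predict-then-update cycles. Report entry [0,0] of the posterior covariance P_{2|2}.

P_post[0,0] = 0.1009

step 1: x^-=[1.2285, -0.8512]  P^-=[1.2982 0.0668; 0.0668 0.4719]  S=[1.5010]  K=[0.8760; 0.1231]  nu=[-4.9057]  x^+=[-3.0687, -1.4550]  P^+=[0.1464 -0.0951; -0.0951 0.4492]
step 2: x^-=[-3.9573, -1.1058]  P^-=[0.2496 -0.0093; -0.0093 0.4194]  S=[0.4112]  K=[0.6014; 0.2324]  nu=[7.4638]  x^+=[0.5315, 0.6291]  P^+=[0.1009 -0.0668; -0.0668 0.3972]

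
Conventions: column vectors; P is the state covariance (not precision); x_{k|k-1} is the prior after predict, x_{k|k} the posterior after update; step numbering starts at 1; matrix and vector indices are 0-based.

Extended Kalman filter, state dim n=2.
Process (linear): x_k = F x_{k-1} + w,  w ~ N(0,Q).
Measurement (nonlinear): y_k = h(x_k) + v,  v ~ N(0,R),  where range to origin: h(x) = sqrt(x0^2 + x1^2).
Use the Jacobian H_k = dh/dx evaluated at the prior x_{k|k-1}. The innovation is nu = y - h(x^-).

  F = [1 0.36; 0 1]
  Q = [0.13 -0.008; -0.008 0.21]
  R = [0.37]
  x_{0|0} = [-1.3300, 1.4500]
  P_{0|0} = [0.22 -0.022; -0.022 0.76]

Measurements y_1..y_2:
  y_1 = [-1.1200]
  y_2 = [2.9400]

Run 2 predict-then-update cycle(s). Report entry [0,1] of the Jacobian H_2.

H_jac[0,1] = -0.4853

step 1: x^-=[-0.8080, 1.4500]  P^-=[0.4327 0.2436; 0.2436 0.9700]  H_jac=[-0.4868 0.8735]  S=[1.0055]  K=[0.0022; 0.7247]  nu=[-2.7799]  x^+=[-0.8141, -0.5647]  P^+=[0.4327 0.2420; 0.2420 0.4418]
step 2: x^-=[-1.0174, -0.5647]  P^-=[0.7942 0.3931; 0.3931 0.6518]  H_jac=[-0.8743 -0.4853]  S=[1.4642]  K=[-0.6045; -0.4508]  nu=[1.7764]  x^+=[-2.0912, -1.3655]  P^+=[0.2591 -0.0059; -0.0059 0.3543]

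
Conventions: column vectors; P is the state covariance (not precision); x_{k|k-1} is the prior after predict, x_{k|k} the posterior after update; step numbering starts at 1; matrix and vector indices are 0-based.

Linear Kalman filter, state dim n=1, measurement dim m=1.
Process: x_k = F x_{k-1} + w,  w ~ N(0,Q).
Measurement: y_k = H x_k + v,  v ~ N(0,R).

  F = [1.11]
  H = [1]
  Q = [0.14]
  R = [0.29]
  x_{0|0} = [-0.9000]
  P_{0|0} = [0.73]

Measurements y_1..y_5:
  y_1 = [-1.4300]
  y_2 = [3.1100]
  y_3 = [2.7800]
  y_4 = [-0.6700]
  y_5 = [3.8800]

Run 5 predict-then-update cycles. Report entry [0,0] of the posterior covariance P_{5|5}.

step 1: x^-=[-0.9990]  P^-=[1.0394]  S=[1.3294]  K=[0.7819]  nu=[-0.4310]  x^+=[-1.3360]  P^+=[0.2267]
step 2: x^-=[-1.4829]  P^-=[0.4194]  S=[0.7094]  K=[0.5912]  nu=[4.5929]  x^+=[1.2323]  P^+=[0.1714]
step 3: x^-=[1.3679]  P^-=[0.3512]  S=[0.6412]  K=[0.5477]  nu=[1.4121]  x^+=[2.1414]  P^+=[0.1588]
step 4: x^-=[2.3769]  P^-=[0.3357]  S=[0.6257]  K=[0.5365]  nu=[-3.0469]  x^+=[0.7422]  P^+=[0.1556]
step 5: x^-=[0.8238]  P^-=[0.3317]  S=[0.6217]  K=[0.5335]  nu=[3.0562]  x^+=[2.4544]  P^+=[0.1547]

P_post[0,0] = 0.1547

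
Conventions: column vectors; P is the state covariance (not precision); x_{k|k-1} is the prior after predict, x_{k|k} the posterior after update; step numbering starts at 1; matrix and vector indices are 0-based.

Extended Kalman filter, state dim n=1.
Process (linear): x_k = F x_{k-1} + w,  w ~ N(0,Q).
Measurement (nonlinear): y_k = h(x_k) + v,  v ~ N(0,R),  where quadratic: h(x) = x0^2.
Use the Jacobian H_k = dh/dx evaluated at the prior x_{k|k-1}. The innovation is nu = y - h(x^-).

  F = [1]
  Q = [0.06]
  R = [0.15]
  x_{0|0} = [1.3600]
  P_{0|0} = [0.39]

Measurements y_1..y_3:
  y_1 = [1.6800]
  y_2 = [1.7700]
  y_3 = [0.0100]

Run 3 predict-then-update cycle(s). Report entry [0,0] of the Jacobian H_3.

step 1: x^-=[1.3600]  P^-=[0.4500]  H_jac=[2.7200]  S=[3.4793]  K=[0.3518]  nu=[-0.1696]  x^+=[1.3003]  P^+=[0.0194]
step 2: x^-=[1.3003]  P^-=[0.0794]  H_jac=[2.6007]  S=[0.6870]  K=[0.3006]  nu=[0.0791]  x^+=[1.3241]  P^+=[0.0173]
step 3: x^-=[1.3241]  P^-=[0.0773]  H_jac=[2.6482]  S=[0.6924]  K=[0.2958]  nu=[-1.7433]  x^+=[0.8085]  P^+=[0.0168]

H_jac[0,0] = 2.6482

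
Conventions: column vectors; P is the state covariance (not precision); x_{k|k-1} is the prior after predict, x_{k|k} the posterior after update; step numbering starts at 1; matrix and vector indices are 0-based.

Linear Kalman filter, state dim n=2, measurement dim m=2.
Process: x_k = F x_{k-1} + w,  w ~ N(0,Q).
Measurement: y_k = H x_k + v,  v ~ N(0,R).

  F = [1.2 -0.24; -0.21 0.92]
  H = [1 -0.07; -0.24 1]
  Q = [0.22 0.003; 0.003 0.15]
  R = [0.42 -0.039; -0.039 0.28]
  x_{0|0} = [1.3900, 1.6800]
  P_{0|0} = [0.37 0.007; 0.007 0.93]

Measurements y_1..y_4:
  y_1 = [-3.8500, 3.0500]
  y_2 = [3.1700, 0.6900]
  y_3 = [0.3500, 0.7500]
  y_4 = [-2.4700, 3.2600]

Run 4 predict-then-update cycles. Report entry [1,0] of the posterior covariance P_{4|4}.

P_post[1,0] = 0.0049

step 1: x^-=[1.2648, 1.2537]  P^-=[0.8023 -0.2875; -0.2875 0.9508]  S=[1.2672 -0.5904; -0.5904 1.4150]  K=[0.6094 -0.0850; 0.0700 0.7499]  nu=[-5.0270, 2.0999]  x^+=[-1.9772, 2.4764]  P^+=[0.2603 0.0149; 0.0149 0.2108]
step 2: x^-=[-2.9670, 2.6935]  P^-=[0.5984 -0.0919; -0.0919 0.3342]  S=[1.0329 -0.2995; -0.2995 0.6928]  K=[0.5568 -0.0993; 0.0428 0.5327]  nu=[6.3256, -2.7156]  x^+=[0.8246, 1.5177]  P^+=[0.2383 0.0077; 0.0077 0.1493]
step 3: x^-=[0.6253, 1.2231]  P^-=[0.5673 -0.0812; -0.0812 0.2839]  S=[1.0000 -0.2776; -0.2776 0.6356]  K=[0.5440 -0.1044; 0.0358 0.4930]  nu=[-0.1897, -0.3230]  x^+=[0.5558, 1.0570]  P^+=[0.2329 0.0055; 0.0055 0.1380]
step 4: x^-=[0.4133, 0.8558]  P^-=[0.5602 -0.0799; -0.0799 0.2749]  S=[0.9927 -0.2739; -0.2739 0.6255]  K=[0.5407 -0.1058; 0.0340 0.4850]  nu=[-2.8234, 2.5034]  x^+=[-1.3784, 1.9740]  P^+=[0.2316 0.0049; 0.0049 0.1357]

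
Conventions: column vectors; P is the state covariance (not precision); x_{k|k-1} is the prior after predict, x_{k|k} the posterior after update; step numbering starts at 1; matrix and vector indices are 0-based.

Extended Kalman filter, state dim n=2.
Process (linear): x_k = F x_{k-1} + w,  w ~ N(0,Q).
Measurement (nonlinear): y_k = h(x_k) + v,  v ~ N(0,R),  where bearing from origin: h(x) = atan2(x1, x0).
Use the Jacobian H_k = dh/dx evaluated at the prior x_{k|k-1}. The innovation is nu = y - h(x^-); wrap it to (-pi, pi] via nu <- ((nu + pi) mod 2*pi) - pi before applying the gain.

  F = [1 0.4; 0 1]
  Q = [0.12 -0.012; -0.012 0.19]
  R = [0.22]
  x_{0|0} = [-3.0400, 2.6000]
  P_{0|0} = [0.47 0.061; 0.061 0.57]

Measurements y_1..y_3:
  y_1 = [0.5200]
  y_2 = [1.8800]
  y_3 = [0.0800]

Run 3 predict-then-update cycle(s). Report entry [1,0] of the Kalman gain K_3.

step 1: x^-=[-2.0000, 2.6000]  P^-=[0.7300 0.2770; 0.2770 0.7600]  H_jac=[-0.2416 -0.1859]  S=[0.3138]  K=[-0.7263; -0.6635]  nu=[-1.7065]  x^+=[-0.7606, 3.7323]  P^+=[0.5645 0.1258; 0.1258 0.6219]
step 2: x^-=[0.7323, 3.7323]  P^-=[0.8846 0.3625; 0.3625 0.8119]  H_jac=[-0.2580 0.0506]  S=[0.2715]  K=[-0.7730; -0.1931]  nu=[0.5030]  x^+=[0.3435, 3.6352]  P^+=[0.7224 0.3220; 0.3220 0.8017]
step 3: x^-=[1.7976, 3.6352]  P^-=[1.2283 0.6307; 0.6307 0.9917]  H_jac=[-0.2210 0.1093]  S=[0.2614]  K=[-0.7749; -0.1186]  nu=[-1.0316]  x^+=[2.5970, 3.7576]  P^+=[1.0713 0.6067; 0.6067 0.9880]

K[1,0] = -0.1186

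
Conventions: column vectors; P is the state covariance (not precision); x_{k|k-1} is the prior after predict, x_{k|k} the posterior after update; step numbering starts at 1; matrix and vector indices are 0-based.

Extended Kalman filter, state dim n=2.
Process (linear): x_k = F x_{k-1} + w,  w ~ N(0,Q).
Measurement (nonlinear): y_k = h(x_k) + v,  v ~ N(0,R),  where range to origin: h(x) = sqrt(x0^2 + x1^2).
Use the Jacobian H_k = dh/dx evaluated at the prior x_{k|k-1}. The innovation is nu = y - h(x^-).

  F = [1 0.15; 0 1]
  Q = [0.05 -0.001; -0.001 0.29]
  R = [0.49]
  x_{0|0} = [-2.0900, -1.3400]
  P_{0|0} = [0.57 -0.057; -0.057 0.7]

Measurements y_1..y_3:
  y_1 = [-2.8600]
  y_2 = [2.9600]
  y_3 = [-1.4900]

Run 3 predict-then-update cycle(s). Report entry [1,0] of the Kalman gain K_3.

step 1: x^-=[-2.2910, -1.3400]  P^-=[0.6187 0.0470; 0.0470 0.9900]  H_jac=[-0.8632 -0.5049]  S=[1.2443]  K=[-0.4482; -0.4343]  nu=[-5.5141]  x^+=[0.1807, 1.0548]  P^+=[0.3686 -0.1952; -0.1952 0.7553]
step 2: x^-=[0.3389, 1.0548]  P^-=[0.3771 -0.0829; -0.0829 1.0453]  H_jac=[0.3059 0.9521]  S=[1.4245]  K=[0.0255; 0.6808]  nu=[1.8521]  x^+=[0.3862, 2.3158]  P^+=[0.3761 -0.1077; -0.1077 0.3850]
step 3: x^-=[0.7336, 2.3158]  P^-=[0.4025 -0.0510; -0.0510 0.6750]  H_jac=[0.3020 0.9533]  S=[1.1108]  K=[0.0657; 0.5654]  nu=[-3.9192]  x^+=[0.4761, 0.0997]  P^+=[0.3977 -0.0922; -0.0922 0.3198]

K[1,0] = 0.5654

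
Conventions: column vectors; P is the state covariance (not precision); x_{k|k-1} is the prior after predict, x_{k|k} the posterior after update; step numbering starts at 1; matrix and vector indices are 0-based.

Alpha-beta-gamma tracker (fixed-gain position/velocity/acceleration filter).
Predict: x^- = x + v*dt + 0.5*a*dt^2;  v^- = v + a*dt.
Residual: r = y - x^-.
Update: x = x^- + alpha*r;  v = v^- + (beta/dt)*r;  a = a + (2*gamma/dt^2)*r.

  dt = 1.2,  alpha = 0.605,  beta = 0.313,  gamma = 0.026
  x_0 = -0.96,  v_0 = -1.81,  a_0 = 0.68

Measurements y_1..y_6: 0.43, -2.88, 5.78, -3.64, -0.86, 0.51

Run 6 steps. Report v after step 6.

step 1: x_pred=-2.6424  r=3.0724  x^+=-0.7836  v^+=-0.1926  a^+=0.7909
step 2: x_pred=-0.4453  r=-2.4347  x^+=-1.9183  v^+=0.1215  a^+=0.7030
step 3: x_pred=-1.2663  r=7.0463  x^+=2.9967  v^+=2.8030  a^+=0.9575
step 4: x_pred=7.0497  r=-10.6897  x^+=0.5824  v^+=1.1638  a^+=0.5715
step 5: x_pred=2.3904  r=-3.2504  x^+=0.4239  v^+=1.0017  a^+=0.4541
step 6: x_pred=1.9529  r=-1.4429  x^+=1.0799  v^+=1.1703  a^+=0.4020

v_post = 1.1703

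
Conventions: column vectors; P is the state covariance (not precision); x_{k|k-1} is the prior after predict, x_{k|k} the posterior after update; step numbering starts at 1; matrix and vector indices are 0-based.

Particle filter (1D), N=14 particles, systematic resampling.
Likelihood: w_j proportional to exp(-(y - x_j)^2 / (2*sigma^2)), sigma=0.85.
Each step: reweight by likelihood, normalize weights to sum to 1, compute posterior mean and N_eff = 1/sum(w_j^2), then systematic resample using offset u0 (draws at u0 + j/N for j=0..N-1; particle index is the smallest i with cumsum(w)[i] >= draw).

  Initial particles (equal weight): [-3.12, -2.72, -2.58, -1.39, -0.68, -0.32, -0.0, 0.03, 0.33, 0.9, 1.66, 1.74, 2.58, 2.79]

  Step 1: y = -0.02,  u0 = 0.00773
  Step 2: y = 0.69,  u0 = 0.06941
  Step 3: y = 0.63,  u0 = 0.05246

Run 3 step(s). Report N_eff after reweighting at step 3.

step 1: w=[0.0002, 0.0011, 0.0019, 0.0477, 0.1294, 0.1644, 0.1749, 0.1746, 0.1607, 0.0974, 0.0248, 0.0205, 0.0016, 0.0007]  mean=0.0135  Neff=6.9701  idx=[3, 4, 4, 5, 5, 6, 6, 6, 7, 7, 8, 8, 9, 9]
step 2: w=[0.0056, 0.0304, 0.0304, 0.0549, 0.0549, 0.0800, 0.0800, 0.0800, 0.0823, 0.0823, 0.1017, 0.1017, 0.1079, 0.1079]  mean=0.1821  Neff=11.8150  idx=[3, 4, 5, 6, 7, 8, 8, 9, 10, 11, 11, 12, 13, 13]
step 3: w=[0.0471, 0.0471, 0.0669, 0.0669, 0.0669, 0.0686, 0.0686, 0.0686, 0.0827, 0.0827, 0.0827, 0.0837, 0.0837, 0.0837]  mean=0.2839  Neff=13.6003  idx=[1, 2, 3, 4, 5, 6, 7, 8, 9, 10, 11, 12, 12, 13]

N_eff = 13.6003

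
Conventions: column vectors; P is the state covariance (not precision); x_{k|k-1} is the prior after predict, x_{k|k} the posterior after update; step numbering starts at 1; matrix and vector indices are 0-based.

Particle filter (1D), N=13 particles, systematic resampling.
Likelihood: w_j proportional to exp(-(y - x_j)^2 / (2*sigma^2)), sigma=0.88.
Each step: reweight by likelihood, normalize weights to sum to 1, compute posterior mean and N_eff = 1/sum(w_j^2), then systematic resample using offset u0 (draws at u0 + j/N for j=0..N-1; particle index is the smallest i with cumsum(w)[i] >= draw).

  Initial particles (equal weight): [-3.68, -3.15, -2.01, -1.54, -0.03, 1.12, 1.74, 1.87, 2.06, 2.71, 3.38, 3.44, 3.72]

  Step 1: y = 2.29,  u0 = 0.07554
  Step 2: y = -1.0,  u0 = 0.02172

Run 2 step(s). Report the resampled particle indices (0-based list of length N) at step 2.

resampled_idx = [0, 0, 0, 0, 0, 0, 0, 0, 0, 1, 2, 3, 5]

step 1: w=[0.0000, 0.0000, 0.0000, 0.0000, 0.0060, 0.0798, 0.1589, 0.1724, 0.1867, 0.1724, 0.0897, 0.0823, 0.0516]  mean=2.3185  Neff=6.9688  idx=[5, 6, 6, 7, 7, 8, 8, 9, 9, 9, 10, 11, 12]
step 2: w=[0.6418, 0.0917, 0.0917, 0.0573, 0.0573, 0.0277, 0.0277, 0.0016, 0.0016, 0.0016, 0.0000, 0.0000, 0.0000]  mean=1.3796  Neff=2.2896  idx=[0, 0, 0, 0, 0, 0, 0, 0, 0, 1, 2, 3, 5]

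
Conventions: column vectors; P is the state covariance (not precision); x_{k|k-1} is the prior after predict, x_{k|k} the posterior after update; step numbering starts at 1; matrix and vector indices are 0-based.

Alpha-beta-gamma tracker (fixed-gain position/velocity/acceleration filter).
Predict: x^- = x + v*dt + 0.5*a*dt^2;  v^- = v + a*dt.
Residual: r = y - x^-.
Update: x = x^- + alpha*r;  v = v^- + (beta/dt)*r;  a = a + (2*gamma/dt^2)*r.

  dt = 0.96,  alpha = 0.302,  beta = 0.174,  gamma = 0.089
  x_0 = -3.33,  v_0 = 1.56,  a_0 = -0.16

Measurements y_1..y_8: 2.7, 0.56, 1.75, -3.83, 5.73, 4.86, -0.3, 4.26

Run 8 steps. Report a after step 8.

a_post = -0.0267

step 1: x_pred=-1.9061  r=4.6061  x^+=-0.5151  v^+=2.2413  a^+=0.7296
step 2: x_pred=1.9728  r=-1.4128  x^+=1.5461  v^+=2.6857  a^+=0.4568
step 3: x_pred=4.3348  r=-2.5848  x^+=3.5542  v^+=2.6557  a^+=-0.0425
step 4: x_pred=6.0841  r=-9.9141  x^+=3.0900  v^+=0.8180  a^+=-1.9573
step 5: x_pred=2.9734  r=2.7566  x^+=3.8059  v^+=-0.5614  a^+=-1.4249
step 6: x_pred=2.6104  r=2.2496  x^+=3.2898  v^+=-1.5215  a^+=-0.9904
step 7: x_pred=1.3728  r=-1.6728  x^+=0.8676  v^+=-2.7754  a^+=-1.3134
step 8: x_pred=-2.4021  r=6.6621  x^+=-0.3901  v^+=-2.8288  a^+=-0.0267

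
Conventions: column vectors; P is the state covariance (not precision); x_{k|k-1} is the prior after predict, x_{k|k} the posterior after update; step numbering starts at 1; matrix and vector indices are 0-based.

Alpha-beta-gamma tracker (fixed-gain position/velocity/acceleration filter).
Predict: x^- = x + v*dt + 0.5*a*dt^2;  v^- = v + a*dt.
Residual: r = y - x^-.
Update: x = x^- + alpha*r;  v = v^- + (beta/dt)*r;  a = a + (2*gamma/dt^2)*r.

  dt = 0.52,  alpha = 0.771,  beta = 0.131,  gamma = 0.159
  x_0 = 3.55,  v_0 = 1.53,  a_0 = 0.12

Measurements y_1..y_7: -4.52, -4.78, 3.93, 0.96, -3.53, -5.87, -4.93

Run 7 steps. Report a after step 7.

a_post = 1.5457

step 1: x_pred=4.3618  r=-8.8818  x^+=-2.4861  v^+=-0.6451  a^+=-10.3253
step 2: x_pred=-4.2175  r=-0.5625  x^+=-4.6512  v^+=-6.1560  a^+=-10.9868
step 3: x_pred=-9.3377  r=13.2677  x^+=0.8917  v^+=-8.5267  a^+=4.6165
step 4: x_pred=-2.9181  r=3.8781  x^+=0.0719  v^+=-5.1492  a^+=9.1772
step 5: x_pred=-1.3649  r=-2.1651  x^+=-3.0342  v^+=-0.9225  a^+=6.6310
step 6: x_pred=-2.6174  r=-3.2526  x^+=-5.1251  v^+=1.7062  a^+=2.8058
step 7: x_pred=-3.8586  r=-1.0714  x^+=-4.6846  v^+=2.8953  a^+=1.5457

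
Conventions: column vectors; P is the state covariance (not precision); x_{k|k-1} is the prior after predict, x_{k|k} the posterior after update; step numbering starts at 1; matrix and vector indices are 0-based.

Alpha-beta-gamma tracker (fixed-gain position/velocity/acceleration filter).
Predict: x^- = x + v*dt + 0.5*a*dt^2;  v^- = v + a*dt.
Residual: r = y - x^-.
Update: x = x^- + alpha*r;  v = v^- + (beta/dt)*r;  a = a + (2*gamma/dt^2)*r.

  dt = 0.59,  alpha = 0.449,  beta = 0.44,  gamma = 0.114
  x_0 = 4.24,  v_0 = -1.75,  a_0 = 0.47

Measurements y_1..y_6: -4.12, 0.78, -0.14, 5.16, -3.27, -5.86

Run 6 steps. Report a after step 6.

a_post = -4.4557

step 1: x_pred=3.2893  r=-7.4093  x^+=-0.0375  v^+=-6.9983  a^+=-4.3830
step 2: x_pred=-4.9293  r=5.7093  x^+=-2.3658  v^+=-5.3264  a^+=-0.6435
step 3: x_pred=-5.6204  r=5.4804  x^+=-3.1597  v^+=-1.6190  a^+=2.9461
step 4: x_pred=-3.6021  r=8.7621  x^+=0.3321  v^+=6.6537  a^+=8.6852
step 5: x_pred=5.7694  r=-9.0394  x^+=1.7107  v^+=5.0367  a^+=2.7645
step 6: x_pred=5.1635  r=-11.0235  x^+=0.2140  v^+=-1.5532  a^+=-4.4557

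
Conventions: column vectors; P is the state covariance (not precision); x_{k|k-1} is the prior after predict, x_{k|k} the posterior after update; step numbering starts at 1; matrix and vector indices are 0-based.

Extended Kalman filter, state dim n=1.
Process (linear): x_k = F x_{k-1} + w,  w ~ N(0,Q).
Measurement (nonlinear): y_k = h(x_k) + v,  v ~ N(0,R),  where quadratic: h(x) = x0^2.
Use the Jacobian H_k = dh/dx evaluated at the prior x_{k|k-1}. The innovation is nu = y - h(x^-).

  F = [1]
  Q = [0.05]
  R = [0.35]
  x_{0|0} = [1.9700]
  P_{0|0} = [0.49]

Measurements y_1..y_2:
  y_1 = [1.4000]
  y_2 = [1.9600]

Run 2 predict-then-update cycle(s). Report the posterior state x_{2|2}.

x_post = [1.3866]

step 1: x^-=[1.9700]  P^-=[0.5400]  H_jac=[3.9400]  S=[8.7327]  K=[0.2436]  nu=[-2.4809]  x^+=[1.3656]  P^+=[0.0216]
step 2: x^-=[1.3656]  P^-=[0.0716]  H_jac=[2.7311]  S=[0.8844]  K=[0.2212]  nu=[0.0952]  x^+=[1.3866]  P^+=[0.0284]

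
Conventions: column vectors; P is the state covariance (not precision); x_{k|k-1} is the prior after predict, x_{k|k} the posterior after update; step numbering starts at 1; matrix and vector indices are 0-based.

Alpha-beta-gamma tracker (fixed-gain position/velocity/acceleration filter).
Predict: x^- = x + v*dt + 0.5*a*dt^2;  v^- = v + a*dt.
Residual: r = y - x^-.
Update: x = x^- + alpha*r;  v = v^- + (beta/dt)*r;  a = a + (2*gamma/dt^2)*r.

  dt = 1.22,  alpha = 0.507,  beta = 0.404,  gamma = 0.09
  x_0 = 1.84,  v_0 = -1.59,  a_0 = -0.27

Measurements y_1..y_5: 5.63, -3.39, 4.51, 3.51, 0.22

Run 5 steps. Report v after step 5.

step 1: x_pred=-0.3007  r=5.9307  x^+=2.7061  v^+=0.0445  a^+=0.4472
step 2: x_pred=3.0933  r=-6.4833  x^+=-0.1937  v^+=-1.5568  a^+=-0.3368
step 3: x_pred=-2.3436  r=6.8536  x^+=1.1312  v^+=0.3019  a^+=0.4920
step 4: x_pred=1.8656  r=1.6444  x^+=2.6993  v^+=1.4467  a^+=0.6909
step 5: x_pred=4.9784  r=-4.7584  x^+=2.5659  v^+=0.7138  a^+=0.1154

v_post = 0.7138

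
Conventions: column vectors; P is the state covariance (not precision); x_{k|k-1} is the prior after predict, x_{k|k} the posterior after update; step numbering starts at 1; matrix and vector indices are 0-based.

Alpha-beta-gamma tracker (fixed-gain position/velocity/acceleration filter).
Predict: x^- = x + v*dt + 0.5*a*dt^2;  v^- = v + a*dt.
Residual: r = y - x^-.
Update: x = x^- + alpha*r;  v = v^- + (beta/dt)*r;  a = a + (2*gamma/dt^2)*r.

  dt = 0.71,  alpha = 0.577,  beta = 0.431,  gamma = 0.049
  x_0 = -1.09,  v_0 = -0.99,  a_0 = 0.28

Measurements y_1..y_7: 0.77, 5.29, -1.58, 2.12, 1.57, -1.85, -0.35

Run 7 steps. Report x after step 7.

x_post = -1.1255

step 1: x_pred=-1.7223  r=2.4923  x^+=-0.2843  v^+=0.7217  a^+=0.7645
step 2: x_pred=0.4209  r=4.8691  x^+=3.2304  v^+=4.2203  a^+=1.7111
step 3: x_pred=6.6581  r=-8.2381  x^+=1.9047  v^+=0.4343  a^+=0.1096
step 4: x_pred=2.2407  r=-0.1207  x^+=2.1711  v^+=0.4389  a^+=0.0861
step 5: x_pred=2.5044  r=-0.9344  x^+=1.9652  v^+=-0.0672  a^+=-0.0955
step 6: x_pred=1.8935  r=-3.7435  x^+=-0.2665  v^+=-2.4075  a^+=-0.8233
step 7: x_pred=-2.1833  r=1.8333  x^+=-1.1255  v^+=-1.8791  a^+=-0.4669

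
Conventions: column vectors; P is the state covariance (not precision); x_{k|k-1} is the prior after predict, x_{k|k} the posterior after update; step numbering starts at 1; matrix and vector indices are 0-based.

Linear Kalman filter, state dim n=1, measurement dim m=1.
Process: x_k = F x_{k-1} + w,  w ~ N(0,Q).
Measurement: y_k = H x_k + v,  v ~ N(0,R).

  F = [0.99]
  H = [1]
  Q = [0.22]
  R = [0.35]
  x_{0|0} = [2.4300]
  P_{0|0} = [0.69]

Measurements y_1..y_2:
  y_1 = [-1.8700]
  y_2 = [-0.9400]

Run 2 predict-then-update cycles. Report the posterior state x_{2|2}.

step 1: x^-=[2.4057]  P^-=[0.8963]  S=[1.2463]  K=[0.7192]  nu=[-4.2757]  x^+=[-0.6692]  P^+=[0.2517]
step 2: x^-=[-0.6625]  P^-=[0.4667]  S=[0.8167]  K=[0.5714]  nu=[-0.2775]  x^+=[-0.8211]  P^+=[0.2000]

x_post = [-0.8211]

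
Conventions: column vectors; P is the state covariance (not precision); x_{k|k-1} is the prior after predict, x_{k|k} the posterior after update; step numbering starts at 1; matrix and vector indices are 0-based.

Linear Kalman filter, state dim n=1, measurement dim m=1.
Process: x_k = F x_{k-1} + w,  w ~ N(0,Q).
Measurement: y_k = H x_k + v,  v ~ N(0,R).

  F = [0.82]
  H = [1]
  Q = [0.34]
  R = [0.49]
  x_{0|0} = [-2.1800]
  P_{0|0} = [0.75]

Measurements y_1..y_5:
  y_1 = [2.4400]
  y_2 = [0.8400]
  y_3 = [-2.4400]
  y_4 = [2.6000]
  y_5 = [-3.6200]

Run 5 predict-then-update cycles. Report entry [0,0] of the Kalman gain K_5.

K[0,0] = 0.5089

step 1: x^-=[-1.7876]  P^-=[0.8443]  S=[1.3343]  K=[0.6328]  nu=[4.2276]  x^+=[0.8875]  P^+=[0.3101]
step 2: x^-=[0.7277]  P^-=[0.5485]  S=[1.0385]  K=[0.5282]  nu=[0.1123]  x^+=[0.7870]  P^+=[0.2588]
step 3: x^-=[0.6454]  P^-=[0.5140]  S=[1.0040]  K=[0.5120]  nu=[-3.0854]  x^+=[-0.9342]  P^+=[0.2509]
step 4: x^-=[-0.7661]  P^-=[0.5087]  S=[0.9987]  K=[0.5094]  nu=[3.3661]  x^+=[0.9484]  P^+=[0.2496]
step 5: x^-=[0.7777]  P^-=[0.5078]  S=[0.9978]  K=[0.5089]  nu=[-4.3977]  x^+=[-1.4604]  P^+=[0.2494]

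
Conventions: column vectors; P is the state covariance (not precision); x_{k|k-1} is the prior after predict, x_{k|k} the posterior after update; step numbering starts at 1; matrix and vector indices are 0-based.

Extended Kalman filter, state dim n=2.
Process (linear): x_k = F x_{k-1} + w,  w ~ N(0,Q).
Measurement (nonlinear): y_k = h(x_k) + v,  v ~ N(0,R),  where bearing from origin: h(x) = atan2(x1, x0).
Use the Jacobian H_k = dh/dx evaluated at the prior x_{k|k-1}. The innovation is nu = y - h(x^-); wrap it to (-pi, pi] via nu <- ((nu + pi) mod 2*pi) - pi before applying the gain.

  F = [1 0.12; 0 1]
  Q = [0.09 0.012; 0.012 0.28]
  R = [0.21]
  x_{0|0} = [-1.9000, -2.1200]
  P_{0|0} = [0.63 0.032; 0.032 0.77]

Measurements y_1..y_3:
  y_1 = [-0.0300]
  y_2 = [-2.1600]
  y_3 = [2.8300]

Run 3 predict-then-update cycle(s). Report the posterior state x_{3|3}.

step 1: x^-=[-2.1544, -2.1200]  P^-=[0.7388 0.1364; 0.1364 1.0500]  H_jac=[0.2321 -0.2358]  S=[0.2932]  K=[0.4749; -0.7364]  nu=[2.3342]  x^+=[-1.0458, -3.8390]  P^+=[0.6726 0.2390; 0.2390 0.8910]
step 2: x^-=[-1.5065, -3.8390]  P^-=[0.8328 0.3579; 0.3579 1.1710]  H_jac=[0.2257 -0.0886]  S=[0.2473]  K=[0.6319; -0.0928]  nu=[-0.2153]  x^+=[-1.6425, -3.8191]  P^+=[0.7340 0.3724; 0.3724 1.1688]
step 3: x^-=[-2.1008, -3.8191]  P^-=[0.9302 0.5246; 0.5246 1.4488]  H_jac=[0.2010 -0.1106]  S=[0.2420]  K=[0.5330; -0.2262]  nu=[-1.3795]  x^+=[-2.8361, -3.5070]  P^+=[0.8615 0.5538; 0.5538 1.4364]

x_post = [-2.8361, -3.5070]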